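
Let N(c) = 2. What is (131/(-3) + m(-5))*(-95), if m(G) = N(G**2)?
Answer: 11875/3 ≈ 3958.3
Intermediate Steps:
m(G) = 2
(131/(-3) + m(-5))*(-95) = (131/(-3) + 2)*(-95) = (131*(-1/3) + 2)*(-95) = (-131/3 + 2)*(-95) = -125/3*(-95) = 11875/3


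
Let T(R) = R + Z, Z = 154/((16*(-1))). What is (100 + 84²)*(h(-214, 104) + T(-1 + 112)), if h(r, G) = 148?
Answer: 3569055/2 ≈ 1.7845e+6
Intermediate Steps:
Z = -77/8 (Z = 154/(-16) = 154*(-1/16) = -77/8 ≈ -9.6250)
T(R) = -77/8 + R (T(R) = R - 77/8 = -77/8 + R)
(100 + 84²)*(h(-214, 104) + T(-1 + 112)) = (100 + 84²)*(148 + (-77/8 + (-1 + 112))) = (100 + 7056)*(148 + (-77/8 + 111)) = 7156*(148 + 811/8) = 7156*(1995/8) = 3569055/2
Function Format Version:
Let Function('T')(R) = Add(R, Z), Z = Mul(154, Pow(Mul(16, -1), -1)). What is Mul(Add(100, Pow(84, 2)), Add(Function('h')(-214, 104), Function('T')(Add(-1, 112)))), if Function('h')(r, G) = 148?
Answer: Rational(3569055, 2) ≈ 1.7845e+6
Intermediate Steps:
Z = Rational(-77, 8) (Z = Mul(154, Pow(-16, -1)) = Mul(154, Rational(-1, 16)) = Rational(-77, 8) ≈ -9.6250)
Function('T')(R) = Add(Rational(-77, 8), R) (Function('T')(R) = Add(R, Rational(-77, 8)) = Add(Rational(-77, 8), R))
Mul(Add(100, Pow(84, 2)), Add(Function('h')(-214, 104), Function('T')(Add(-1, 112)))) = Mul(Add(100, Pow(84, 2)), Add(148, Add(Rational(-77, 8), Add(-1, 112)))) = Mul(Add(100, 7056), Add(148, Add(Rational(-77, 8), 111))) = Mul(7156, Add(148, Rational(811, 8))) = Mul(7156, Rational(1995, 8)) = Rational(3569055, 2)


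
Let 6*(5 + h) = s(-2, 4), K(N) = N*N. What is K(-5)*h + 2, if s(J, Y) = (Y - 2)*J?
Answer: -419/3 ≈ -139.67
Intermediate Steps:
s(J, Y) = J*(-2 + Y) (s(J, Y) = (-2 + Y)*J = J*(-2 + Y))
K(N) = N²
h = -17/3 (h = -5 + (-2*(-2 + 4))/6 = -5 + (-2*2)/6 = -5 + (⅙)*(-4) = -5 - ⅔ = -17/3 ≈ -5.6667)
K(-5)*h + 2 = (-5)²*(-17/3) + 2 = 25*(-17/3) + 2 = -425/3 + 2 = -419/3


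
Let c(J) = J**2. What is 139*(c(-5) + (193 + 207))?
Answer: 59075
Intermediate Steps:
139*(c(-5) + (193 + 207)) = 139*((-5)**2 + (193 + 207)) = 139*(25 + 400) = 139*425 = 59075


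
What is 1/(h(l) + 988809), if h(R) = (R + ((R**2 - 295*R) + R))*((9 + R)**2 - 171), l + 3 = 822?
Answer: 1/295272796731 ≈ 3.3867e-12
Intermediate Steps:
l = 819 (l = -3 + 822 = 819)
h(R) = (-171 + (9 + R)**2)*(R**2 - 293*R) (h(R) = (R + (R**2 - 294*R))*(-171 + (9 + R)**2) = (R**2 - 293*R)*(-171 + (9 + R)**2) = (-171 + (9 + R)**2)*(R**2 - 293*R))
1/(h(l) + 988809) = 1/(819*(26370 + 819**3 - 5364*819 - 275*819**2) + 988809) = 1/(819*(26370 + 549353259 - 4393116 - 275*670761) + 988809) = 1/(819*(26370 + 549353259 - 4393116 - 184459275) + 988809) = 1/(819*360527238 + 988809) = 1/(295271807922 + 988809) = 1/295272796731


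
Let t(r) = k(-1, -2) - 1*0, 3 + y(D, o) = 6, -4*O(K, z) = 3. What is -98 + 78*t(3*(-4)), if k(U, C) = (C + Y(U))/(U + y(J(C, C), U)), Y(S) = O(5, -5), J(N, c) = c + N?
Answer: -821/4 ≈ -205.25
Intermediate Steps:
O(K, z) = -3/4 (O(K, z) = -1/4*3 = -3/4)
J(N, c) = N + c
Y(S) = -3/4
y(D, o) = 3 (y(D, o) = -3 + 6 = 3)
k(U, C) = (-3/4 + C)/(3 + U) (k(U, C) = (C - 3/4)/(U + 3) = (-3/4 + C)/(3 + U))
t(r) = -11/8 (t(r) = (-3/4 - 2)/(3 - 1) - 1*0 = -11/4/2 + 0 = (1/2)*(-11/4) + 0 = -11/8 + 0 = -11/8)
-98 + 78*t(3*(-4)) = -98 + 78*(-11/8) = -98 - 429/4 = -821/4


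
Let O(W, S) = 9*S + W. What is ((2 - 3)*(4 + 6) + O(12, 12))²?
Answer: 12100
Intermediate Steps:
O(W, S) = W + 9*S
((2 - 3)*(4 + 6) + O(12, 12))² = ((2 - 3)*(4 + 6) + (12 + 9*12))² = (-1*10 + (12 + 108))² = (-10 + 120)² = 110² = 12100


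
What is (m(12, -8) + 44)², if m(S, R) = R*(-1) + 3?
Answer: 3025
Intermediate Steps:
m(S, R) = 3 - R (m(S, R) = -R + 3 = 3 - R)
(m(12, -8) + 44)² = ((3 - 1*(-8)) + 44)² = ((3 + 8) + 44)² = (11 + 44)² = 55² = 3025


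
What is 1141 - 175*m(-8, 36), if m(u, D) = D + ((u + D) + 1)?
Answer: -10234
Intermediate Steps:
m(u, D) = 1 + u + 2*D (m(u, D) = D + ((D + u) + 1) = D + (1 + D + u) = 1 + u + 2*D)
1141 - 175*m(-8, 36) = 1141 - 175*(1 - 8 + 2*36) = 1141 - 175*(1 - 8 + 72) = 1141 - 175*65 = 1141 - 11375 = -10234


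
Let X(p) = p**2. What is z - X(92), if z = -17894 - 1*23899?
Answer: -50257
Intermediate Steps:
z = -41793 (z = -17894 - 23899 = -41793)
z - X(92) = -41793 - 1*92**2 = -41793 - 1*8464 = -41793 - 8464 = -50257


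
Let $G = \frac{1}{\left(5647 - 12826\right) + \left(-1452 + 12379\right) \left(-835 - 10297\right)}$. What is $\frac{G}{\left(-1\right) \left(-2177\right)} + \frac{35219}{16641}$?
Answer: $\frac{9326854914648668}{4406944905731151} \approx 2.1164$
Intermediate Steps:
$G = - \frac{1}{121646543}$ ($G = \frac{1}{\left(5647 - 12826\right) + 10927 \left(-11132\right)} = \frac{1}{-7179 - 121639364} = \frac{1}{-121646543} = - \frac{1}{121646543} \approx -8.2205 \cdot 10^{-9}$)
$\frac{G}{\left(-1\right) \left(-2177\right)} + \frac{35219}{16641} = - \frac{1}{121646543 \left(\left(-1\right) \left(-2177\right)\right)} + \frac{35219}{16641} = - \frac{1}{121646543 \cdot 2177} + 35219 \cdot \frac{1}{16641} = \left(- \frac{1}{121646543}\right) \frac{1}{2177} + \frac{35219}{16641} = - \frac{1}{264824524111} + \frac{35219}{16641} = \frac{9326854914648668}{4406944905731151}$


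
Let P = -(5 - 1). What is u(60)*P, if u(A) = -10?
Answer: 40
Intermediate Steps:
P = -4 (P = -1*4 = -4)
u(60)*P = -10*(-4) = 40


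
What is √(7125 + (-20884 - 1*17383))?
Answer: I*√31142 ≈ 176.47*I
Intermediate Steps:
√(7125 + (-20884 - 1*17383)) = √(7125 + (-20884 - 17383)) = √(7125 - 38267) = √(-31142) = I*√31142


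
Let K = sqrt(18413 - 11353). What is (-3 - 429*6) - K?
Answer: -2577 - 2*sqrt(1765) ≈ -2661.0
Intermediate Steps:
K = 2*sqrt(1765) (K = sqrt(7060) = 2*sqrt(1765) ≈ 84.024)
(-3 - 429*6) - K = (-3 - 429*6) - 2*sqrt(1765) = (-3 - 39*66) - 2*sqrt(1765) = (-3 - 2574) - 2*sqrt(1765) = -2577 - 2*sqrt(1765)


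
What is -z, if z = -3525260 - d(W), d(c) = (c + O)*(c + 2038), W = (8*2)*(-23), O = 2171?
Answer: 6536270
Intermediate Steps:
W = -368 (W = 16*(-23) = -368)
d(c) = (2038 + c)*(2171 + c) (d(c) = (c + 2171)*(c + 2038) = (2171 + c)*(2038 + c) = (2038 + c)*(2171 + c))
z = -6536270 (z = -3525260 - (4424498 + (-368)² + 4209*(-368)) = -3525260 - (4424498 + 135424 - 1548912) = -3525260 - 1*3011010 = -3525260 - 3011010 = -6536270)
-z = -1*(-6536270) = 6536270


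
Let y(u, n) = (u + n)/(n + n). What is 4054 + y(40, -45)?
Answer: 72973/18 ≈ 4054.1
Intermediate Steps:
y(u, n) = (n + u)/(2*n) (y(u, n) = (n + u)/((2*n)) = (n + u)*(1/(2*n)) = (n + u)/(2*n))
4054 + y(40, -45) = 4054 + (½)*(-45 + 40)/(-45) = 4054 + (½)*(-1/45)*(-5) = 4054 + 1/18 = 72973/18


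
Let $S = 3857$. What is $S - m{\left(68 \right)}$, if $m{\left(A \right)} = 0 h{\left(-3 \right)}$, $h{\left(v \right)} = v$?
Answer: $3857$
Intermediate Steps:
$m{\left(A \right)} = 0$ ($m{\left(A \right)} = 0 \left(-3\right) = 0$)
$S - m{\left(68 \right)} = 3857 - 0 = 3857 + 0 = 3857$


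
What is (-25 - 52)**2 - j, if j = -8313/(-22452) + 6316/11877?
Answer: 526933617661/88887468 ≈ 5928.1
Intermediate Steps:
j = 80180111/88887468 (j = -8313*(-1/22452) + 6316*(1/11877) = 2771/7484 + 6316/11877 = 80180111/88887468 ≈ 0.90204)
(-25 - 52)**2 - j = (-25 - 52)**2 - 1*80180111/88887468 = (-77)**2 - 80180111/88887468 = 5929 - 80180111/88887468 = 526933617661/88887468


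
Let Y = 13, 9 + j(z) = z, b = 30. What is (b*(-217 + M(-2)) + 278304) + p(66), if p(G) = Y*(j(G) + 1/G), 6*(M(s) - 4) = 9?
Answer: 17998213/66 ≈ 2.7270e+5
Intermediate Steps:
M(s) = 11/2 (M(s) = 4 + (⅙)*9 = 4 + 3/2 = 11/2)
j(z) = -9 + z
p(G) = -117 + 13*G + 13/G (p(G) = 13*((-9 + G) + 1/G) = 13*(-9 + G + 1/G) = -117 + 13*G + 13/G)
(b*(-217 + M(-2)) + 278304) + p(66) = (30*(-217 + 11/2) + 278304) + (-117 + 13*66 + 13/66) = (30*(-423/2) + 278304) + (-117 + 858 + 13*(1/66)) = (-6345 + 278304) + (-117 + 858 + 13/66) = 271959 + 48919/66 = 17998213/66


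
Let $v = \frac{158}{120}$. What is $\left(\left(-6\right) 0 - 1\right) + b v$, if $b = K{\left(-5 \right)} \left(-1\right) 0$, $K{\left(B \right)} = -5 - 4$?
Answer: $-1$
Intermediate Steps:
$K{\left(B \right)} = -9$ ($K{\left(B \right)} = -5 - 4 = -9$)
$v = \frac{79}{60}$ ($v = 158 \cdot \frac{1}{120} = \frac{79}{60} \approx 1.3167$)
$b = 0$ ($b = \left(-9\right) \left(-1\right) 0 = 9 \cdot 0 = 0$)
$\left(\left(-6\right) 0 - 1\right) + b v = \left(\left(-6\right) 0 - 1\right) + 0 \cdot \frac{79}{60} = \left(0 - 1\right) + 0 = -1 + 0 = -1$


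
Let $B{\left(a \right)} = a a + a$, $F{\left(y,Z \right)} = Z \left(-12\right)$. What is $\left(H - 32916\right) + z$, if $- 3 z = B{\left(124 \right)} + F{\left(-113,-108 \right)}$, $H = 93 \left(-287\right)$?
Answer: $- \frac{195617}{3} \approx -65206.0$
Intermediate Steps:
$F{\left(y,Z \right)} = - 12 Z$
$B{\left(a \right)} = a + a^{2}$ ($B{\left(a \right)} = a^{2} + a = a + a^{2}$)
$H = -26691$
$z = - \frac{16796}{3}$ ($z = - \frac{124 \left(1 + 124\right) - -1296}{3} = - \frac{124 \cdot 125 + 1296}{3} = - \frac{15500 + 1296}{3} = \left(- \frac{1}{3}\right) 16796 = - \frac{16796}{3} \approx -5598.7$)
$\left(H - 32916\right) + z = \left(-26691 - 32916\right) - \frac{16796}{3} = -59607 - \frac{16796}{3} = - \frac{195617}{3}$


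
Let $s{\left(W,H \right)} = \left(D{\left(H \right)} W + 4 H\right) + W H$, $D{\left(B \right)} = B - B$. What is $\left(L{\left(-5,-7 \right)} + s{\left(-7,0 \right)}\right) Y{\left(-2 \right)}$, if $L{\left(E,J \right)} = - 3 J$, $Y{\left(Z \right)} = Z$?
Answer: $-42$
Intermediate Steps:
$D{\left(B \right)} = 0$
$s{\left(W,H \right)} = 4 H + H W$ ($s{\left(W,H \right)} = \left(0 W + 4 H\right) + W H = \left(0 + 4 H\right) + H W = 4 H + H W$)
$\left(L{\left(-5,-7 \right)} + s{\left(-7,0 \right)}\right) Y{\left(-2 \right)} = \left(\left(-3\right) \left(-7\right) + 0 \left(4 - 7\right)\right) \left(-2\right) = \left(21 + 0 \left(-3\right)\right) \left(-2\right) = \left(21 + 0\right) \left(-2\right) = 21 \left(-2\right) = -42$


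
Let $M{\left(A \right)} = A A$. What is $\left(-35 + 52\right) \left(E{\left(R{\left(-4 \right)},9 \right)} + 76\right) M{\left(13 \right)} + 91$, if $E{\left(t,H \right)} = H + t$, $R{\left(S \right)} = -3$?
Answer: $235677$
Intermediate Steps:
$M{\left(A \right)} = A^{2}$
$\left(-35 + 52\right) \left(E{\left(R{\left(-4 \right)},9 \right)} + 76\right) M{\left(13 \right)} + 91 = \left(-35 + 52\right) \left(\left(9 - 3\right) + 76\right) 13^{2} + 91 = 17 \left(6 + 76\right) 169 + 91 = 17 \cdot 82 \cdot 169 + 91 = 1394 \cdot 169 + 91 = 235586 + 91 = 235677$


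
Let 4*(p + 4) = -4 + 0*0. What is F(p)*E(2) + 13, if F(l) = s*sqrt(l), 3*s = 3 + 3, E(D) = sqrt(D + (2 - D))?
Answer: 13 + 2*I*sqrt(10) ≈ 13.0 + 6.3246*I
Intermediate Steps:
E(D) = sqrt(2)
p = -5 (p = -4 + (-4 + 0*0)/4 = -4 + (-4 + 0)/4 = -4 + (1/4)*(-4) = -4 - 1 = -5)
s = 2 (s = (3 + 3)/3 = (1/3)*6 = 2)
F(l) = 2*sqrt(l)
F(p)*E(2) + 13 = (2*sqrt(-5))*sqrt(2) + 13 = (2*(I*sqrt(5)))*sqrt(2) + 13 = (2*I*sqrt(5))*sqrt(2) + 13 = 2*I*sqrt(10) + 13 = 13 + 2*I*sqrt(10)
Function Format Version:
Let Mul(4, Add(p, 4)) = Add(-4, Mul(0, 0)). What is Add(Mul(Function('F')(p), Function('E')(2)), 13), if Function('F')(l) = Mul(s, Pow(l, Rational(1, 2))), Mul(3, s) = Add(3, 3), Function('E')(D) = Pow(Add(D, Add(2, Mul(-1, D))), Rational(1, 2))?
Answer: Add(13, Mul(2, I, Pow(10, Rational(1, 2)))) ≈ Add(13.000, Mul(6.3246, I))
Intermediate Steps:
Function('E')(D) = Pow(2, Rational(1, 2))
p = -5 (p = Add(-4, Mul(Rational(1, 4), Add(-4, Mul(0, 0)))) = Add(-4, Mul(Rational(1, 4), Add(-4, 0))) = Add(-4, Mul(Rational(1, 4), -4)) = Add(-4, -1) = -5)
s = 2 (s = Mul(Rational(1, 3), Add(3, 3)) = Mul(Rational(1, 3), 6) = 2)
Function('F')(l) = Mul(2, Pow(l, Rational(1, 2)))
Add(Mul(Function('F')(p), Function('E')(2)), 13) = Add(Mul(Mul(2, Pow(-5, Rational(1, 2))), Pow(2, Rational(1, 2))), 13) = Add(Mul(Mul(2, Mul(I, Pow(5, Rational(1, 2)))), Pow(2, Rational(1, 2))), 13) = Add(Mul(Mul(2, I, Pow(5, Rational(1, 2))), Pow(2, Rational(1, 2))), 13) = Add(Mul(2, I, Pow(10, Rational(1, 2))), 13) = Add(13, Mul(2, I, Pow(10, Rational(1, 2))))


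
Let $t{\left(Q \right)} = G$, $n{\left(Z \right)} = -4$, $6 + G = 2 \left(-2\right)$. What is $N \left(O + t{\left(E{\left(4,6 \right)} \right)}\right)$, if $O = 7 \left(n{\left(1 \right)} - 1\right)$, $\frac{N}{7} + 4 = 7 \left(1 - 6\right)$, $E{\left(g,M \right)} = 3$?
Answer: $12285$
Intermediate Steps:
$G = -10$ ($G = -6 + 2 \left(-2\right) = -6 - 4 = -10$)
$t{\left(Q \right)} = -10$
$N = -273$ ($N = -28 + 7 \cdot 7 \left(1 - 6\right) = -28 + 7 \cdot 7 \left(-5\right) = -28 + 7 \left(-35\right) = -28 - 245 = -273$)
$O = -35$ ($O = 7 \left(-4 - 1\right) = 7 \left(-5\right) = -35$)
$N \left(O + t{\left(E{\left(4,6 \right)} \right)}\right) = - 273 \left(-35 - 10\right) = \left(-273\right) \left(-45\right) = 12285$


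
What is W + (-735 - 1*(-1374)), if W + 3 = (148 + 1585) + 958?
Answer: 3327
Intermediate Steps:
W = 2688 (W = -3 + ((148 + 1585) + 958) = -3 + (1733 + 958) = -3 + 2691 = 2688)
W + (-735 - 1*(-1374)) = 2688 + (-735 - 1*(-1374)) = 2688 + (-735 + 1374) = 2688 + 639 = 3327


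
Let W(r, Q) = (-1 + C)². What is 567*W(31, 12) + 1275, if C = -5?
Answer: 21687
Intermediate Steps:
W(r, Q) = 36 (W(r, Q) = (-1 - 5)² = (-6)² = 36)
567*W(31, 12) + 1275 = 567*36 + 1275 = 20412 + 1275 = 21687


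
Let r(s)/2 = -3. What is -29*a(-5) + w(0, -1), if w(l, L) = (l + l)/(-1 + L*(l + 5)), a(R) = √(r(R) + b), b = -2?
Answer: -58*I*√2 ≈ -82.024*I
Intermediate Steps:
r(s) = -6 (r(s) = 2*(-3) = -6)
a(R) = 2*I*√2 (a(R) = √(-6 - 2) = √(-8) = 2*I*√2)
w(l, L) = 2*l/(-1 + L*(5 + l)) (w(l, L) = (2*l)/(-1 + L*(5 + l)) = 2*l/(-1 + L*(5 + l)))
-29*a(-5) + w(0, -1) = -58*I*√2 + 2*0/(-1 + 5*(-1) - 1*0) = -58*I*√2 + 2*0/(-1 - 5 + 0) = -58*I*√2 + 2*0/(-6) = -58*I*√2 + 2*0*(-⅙) = -58*I*√2 + 0 = -58*I*√2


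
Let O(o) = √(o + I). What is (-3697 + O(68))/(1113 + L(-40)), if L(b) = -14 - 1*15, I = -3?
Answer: -3697/1084 + √65/1084 ≈ -3.4031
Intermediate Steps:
O(o) = √(-3 + o) (O(o) = √(o - 3) = √(-3 + o))
L(b) = -29 (L(b) = -14 - 15 = -29)
(-3697 + O(68))/(1113 + L(-40)) = (-3697 + √(-3 + 68))/(1113 - 29) = (-3697 + √65)/1084 = (-3697 + √65)*(1/1084) = -3697/1084 + √65/1084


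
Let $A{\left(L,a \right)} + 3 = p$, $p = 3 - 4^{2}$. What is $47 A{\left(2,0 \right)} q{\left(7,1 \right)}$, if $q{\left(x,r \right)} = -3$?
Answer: $2256$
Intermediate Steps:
$p = -13$ ($p = 3 - 16 = -13$)
$A{\left(L,a \right)} = -16$ ($A{\left(L,a \right)} = -3 - 13 = -16$)
$47 A{\left(2,0 \right)} q{\left(7,1 \right)} = 47 \left(-16\right) \left(-3\right) = \left(-752\right) \left(-3\right) = 2256$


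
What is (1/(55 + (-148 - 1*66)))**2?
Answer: 1/25281 ≈ 3.9555e-5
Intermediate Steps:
(1/(55 + (-148 - 1*66)))**2 = (1/(55 + (-148 - 66)))**2 = (1/(55 - 214))**2 = (1/(-159))**2 = (-1/159)**2 = 1/25281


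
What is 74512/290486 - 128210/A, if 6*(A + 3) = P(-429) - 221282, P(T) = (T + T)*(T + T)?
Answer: -3305280607/2670728284 ≈ -1.2376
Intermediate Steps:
P(T) = 4*T² (P(T) = (2*T)*(2*T) = 4*T²)
A = 257432/3 (A = -3 + (4*(-429)² - 221282)/6 = -3 + (4*184041 - 221282)/6 = -3 + (736164 - 221282)/6 = -3 + (⅙)*514882 = -3 + 257441/3 = 257432/3 ≈ 85811.)
74512/290486 - 128210/A = 74512/290486 - 128210/257432/3 = 74512*(1/290486) - 128210*3/257432 = 37256/145243 - 192315/128716 = -3305280607/2670728284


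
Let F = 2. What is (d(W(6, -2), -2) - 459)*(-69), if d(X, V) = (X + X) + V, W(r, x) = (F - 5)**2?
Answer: 30567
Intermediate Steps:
W(r, x) = 9 (W(r, x) = (2 - 5)**2 = (-3)**2 = 9)
d(X, V) = V + 2*X (d(X, V) = 2*X + V = V + 2*X)
(d(W(6, -2), -2) - 459)*(-69) = ((-2 + 2*9) - 459)*(-69) = ((-2 + 18) - 459)*(-69) = (16 - 459)*(-69) = -443*(-69) = 30567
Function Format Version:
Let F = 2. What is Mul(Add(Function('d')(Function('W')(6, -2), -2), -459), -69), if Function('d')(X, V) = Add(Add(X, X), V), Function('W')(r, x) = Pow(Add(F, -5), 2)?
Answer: 30567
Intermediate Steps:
Function('W')(r, x) = 9 (Function('W')(r, x) = Pow(Add(2, -5), 2) = Pow(-3, 2) = 9)
Function('d')(X, V) = Add(V, Mul(2, X)) (Function('d')(X, V) = Add(Mul(2, X), V) = Add(V, Mul(2, X)))
Mul(Add(Function('d')(Function('W')(6, -2), -2), -459), -69) = Mul(Add(Add(-2, Mul(2, 9)), -459), -69) = Mul(Add(Add(-2, 18), -459), -69) = Mul(Add(16, -459), -69) = Mul(-443, -69) = 30567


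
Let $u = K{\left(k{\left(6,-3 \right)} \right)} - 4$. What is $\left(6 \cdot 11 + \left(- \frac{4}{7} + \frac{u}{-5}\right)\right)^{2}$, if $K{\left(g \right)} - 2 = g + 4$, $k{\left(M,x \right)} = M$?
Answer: $\frac{4990756}{1225} \approx 4074.1$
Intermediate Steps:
$K{\left(g \right)} = 6 + g$ ($K{\left(g \right)} = 2 + \left(g + 4\right) = 2 + \left(4 + g\right) = 6 + g$)
$u = 8$ ($u = \left(6 + 6\right) - 4 = 12 - 4 = 8$)
$\left(6 \cdot 11 + \left(- \frac{4}{7} + \frac{u}{-5}\right)\right)^{2} = \left(6 \cdot 11 + \left(- \frac{4}{7} + \frac{8}{-5}\right)\right)^{2} = \left(66 + \left(\left(-4\right) \frac{1}{7} + 8 \left(- \frac{1}{5}\right)\right)\right)^{2} = \left(66 - \frac{76}{35}\right)^{2} = \left(\frac{2234}{35}\right)^{2} = \frac{4990756}{1225}$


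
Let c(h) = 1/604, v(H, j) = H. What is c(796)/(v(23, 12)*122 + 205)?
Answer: 1/1818644 ≈ 5.4986e-7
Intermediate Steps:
c(h) = 1/604
c(796)/(v(23, 12)*122 + 205) = 1/(604*(23*122 + 205)) = 1/(604*(2806 + 205)) = (1/604)/3011 = (1/604)*(1/3011) = 1/1818644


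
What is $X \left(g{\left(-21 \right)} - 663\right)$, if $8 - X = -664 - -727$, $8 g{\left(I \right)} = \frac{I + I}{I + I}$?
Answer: $\frac{291665}{8} \approx 36458.0$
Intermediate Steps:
$g{\left(I \right)} = \frac{1}{8}$ ($g{\left(I \right)} = \frac{\left(I + I\right) \frac{1}{I + I}}{8} = \frac{2 I \frac{1}{2 I}}{8} = \frac{1}{8} \cdot 1 = \frac{1}{8}$)
$X = -55$ ($X = 8 - \left(-664 - -727\right) = 8 - \left(-664 + 727\right) = 8 - 63 = -55$)
$X \left(g{\left(-21 \right)} - 663\right) = - 55 \left(\frac{1}{8} - 663\right) = \left(-55\right) \left(- \frac{5303}{8}\right) = \frac{291665}{8}$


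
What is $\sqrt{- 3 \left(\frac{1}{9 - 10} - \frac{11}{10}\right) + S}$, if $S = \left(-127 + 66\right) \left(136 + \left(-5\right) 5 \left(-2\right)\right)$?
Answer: $\frac{i \sqrt{1133970}}{10} \approx 106.49 i$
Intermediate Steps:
$S = -11346$ ($S = - 61 \left(136 - -50\right) = - 61 \left(136 + 50\right) = \left(-61\right) 186 = -11346$)
$\sqrt{- 3 \left(\frac{1}{9 - 10} - \frac{11}{10}\right) + S} = \sqrt{- 3 \left(\frac{1}{9 - 10} - \frac{11}{10}\right) - 11346} = \sqrt{- 3 \left(\frac{1}{-1} - \frac{11}{10}\right) - 11346} = \sqrt{- 3 \left(-1 - \frac{11}{10}\right) - 11346} = \sqrt{\left(-3\right) \left(- \frac{21}{10}\right) - 11346} = \sqrt{\frac{63}{10} - 11346} = \sqrt{- \frac{113397}{10}} = \frac{i \sqrt{1133970}}{10}$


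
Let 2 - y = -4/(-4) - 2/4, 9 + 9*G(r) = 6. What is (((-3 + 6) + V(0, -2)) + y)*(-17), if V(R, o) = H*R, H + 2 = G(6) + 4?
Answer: -153/2 ≈ -76.500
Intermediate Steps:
G(r) = -⅓ (G(r) = -1 + (⅑)*6 = -1 + ⅔ = -⅓)
y = 3/2 (y = 2 - (-4/(-4) - 2/4) = 2 - (-4*(-¼) - 2*¼) = 2 - (1 - ½) = 2 - 1*½ = 2 - ½ = 3/2 ≈ 1.5000)
H = 5/3 (H = -2 + (-⅓ + 4) = -2 + 11/3 = 5/3 ≈ 1.6667)
V(R, o) = 5*R/3
(((-3 + 6) + V(0, -2)) + y)*(-17) = (((-3 + 6) + (5/3)*0) + 3/2)*(-17) = ((3 + 0) + 3/2)*(-17) = (3 + 3/2)*(-17) = (9/2)*(-17) = -153/2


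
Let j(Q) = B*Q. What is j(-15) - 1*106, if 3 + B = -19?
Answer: 224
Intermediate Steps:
B = -22 (B = -3 - 19 = -22)
j(Q) = -22*Q
j(-15) - 1*106 = -22*(-15) - 1*106 = 330 - 106 = 224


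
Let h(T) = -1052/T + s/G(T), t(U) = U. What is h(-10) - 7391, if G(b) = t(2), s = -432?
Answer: -37509/5 ≈ -7501.8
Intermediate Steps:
G(b) = 2
h(T) = -216 - 1052/T (h(T) = -1052/T - 432/2 = -1052/T - 432*1/2 = -1052/T - 216 = -216 - 1052/T)
h(-10) - 7391 = (-216 - 1052/(-10)) - 7391 = (-216 - 1052*(-1/10)) - 7391 = (-216 + 526/5) - 7391 = -554/5 - 7391 = -37509/5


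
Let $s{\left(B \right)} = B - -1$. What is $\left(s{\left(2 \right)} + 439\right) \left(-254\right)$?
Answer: $-112268$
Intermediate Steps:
$s{\left(B \right)} = 1 + B$ ($s{\left(B \right)} = B + 1 = 1 + B$)
$\left(s{\left(2 \right)} + 439\right) \left(-254\right) = \left(\left(1 + 2\right) + 439\right) \left(-254\right) = \left(3 + 439\right) \left(-254\right) = 442 \left(-254\right) = -112268$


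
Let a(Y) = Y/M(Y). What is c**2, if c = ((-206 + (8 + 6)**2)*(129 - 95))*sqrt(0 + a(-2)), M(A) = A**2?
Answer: -57800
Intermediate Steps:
a(Y) = 1/Y (a(Y) = Y/(Y**2) = Y/Y**2 = 1/Y)
c = -170*I*sqrt(2) (c = ((-206 + (8 + 6)**2)*(129 - 95))*sqrt(0 + 1/(-2)) = ((-206 + 14**2)*34)*sqrt(0 - 1/2) = ((-206 + 196)*34)*sqrt(-1/2) = (-10*34)*(I*sqrt(2)/2) = -170*I*sqrt(2) ≈ -240.42*I)
c**2 = (-170*I*sqrt(2))**2 = -57800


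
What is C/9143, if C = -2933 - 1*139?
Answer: -3072/9143 ≈ -0.33599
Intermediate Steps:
C = -3072 (C = -2933 - 139 = -3072)
C/9143 = -3072/9143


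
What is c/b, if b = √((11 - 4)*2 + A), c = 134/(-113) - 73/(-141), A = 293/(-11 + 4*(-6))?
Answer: -10645*√6895/3138801 ≈ -0.28161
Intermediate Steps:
A = -293/35 (A = 293/(-11 - 24) = 293/(-35) = 293*(-1/35) = -293/35 ≈ -8.3714)
c = -10645/15933 (c = 134*(-1/113) - 73*(-1/141) = -134/113 + 73/141 = -10645/15933 ≈ -0.66811)
b = √6895/35 (b = √((11 - 4)*2 - 293/35) = √(7*2 - 293/35) = √(14 - 293/35) = √(197/35) = √6895/35 ≈ 2.3725)
c/b = -10645*√6895/197/15933 = -10645*√6895/3138801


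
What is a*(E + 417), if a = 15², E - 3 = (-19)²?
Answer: 175725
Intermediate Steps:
E = 364 (E = 3 + (-19)² = 3 + 361 = 364)
a = 225
a*(E + 417) = 225*(364 + 417) = 225*781 = 175725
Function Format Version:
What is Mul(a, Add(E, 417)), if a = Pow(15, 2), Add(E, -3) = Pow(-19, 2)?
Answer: 175725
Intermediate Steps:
E = 364 (E = Add(3, Pow(-19, 2)) = Add(3, 361) = 364)
a = 225
Mul(a, Add(E, 417)) = Mul(225, Add(364, 417)) = Mul(225, 781) = 175725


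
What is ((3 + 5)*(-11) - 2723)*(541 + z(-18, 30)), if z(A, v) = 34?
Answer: -1616325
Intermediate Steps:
((3 + 5)*(-11) - 2723)*(541 + z(-18, 30)) = ((3 + 5)*(-11) - 2723)*(541 + 34) = (8*(-11) - 2723)*575 = (-88 - 2723)*575 = -2811*575 = -1616325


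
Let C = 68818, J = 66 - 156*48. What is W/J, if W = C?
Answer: -34409/3711 ≈ -9.2722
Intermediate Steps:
J = -7422 (J = 66 - 7488 = -7422)
W = 68818
W/J = 68818/(-7422) = 68818*(-1/7422) = -34409/3711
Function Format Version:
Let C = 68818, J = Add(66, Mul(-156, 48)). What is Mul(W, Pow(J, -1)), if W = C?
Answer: Rational(-34409, 3711) ≈ -9.2722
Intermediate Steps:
J = -7422 (J = Add(66, -7488) = -7422)
W = 68818
Mul(W, Pow(J, -1)) = Mul(68818, Pow(-7422, -1)) = Mul(68818, Rational(-1, 7422)) = Rational(-34409, 3711)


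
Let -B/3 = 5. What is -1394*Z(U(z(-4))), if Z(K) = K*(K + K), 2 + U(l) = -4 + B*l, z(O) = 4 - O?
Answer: -44262288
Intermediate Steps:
B = -15 (B = -3*5 = -15)
U(l) = -6 - 15*l (U(l) = -2 + (-4 - 15*l) = -6 - 15*l)
Z(K) = 2*K² (Z(K) = K*(2*K) = 2*K²)
-1394*Z(U(z(-4))) = -2788*(-6 - 15*(4 - 1*(-4)))² = -2788*(-6 - 15*(4 + 4))² = -2788*(-6 - 15*8)² = -2788*(-6 - 120)² = -2788*(-126)² = -2788*15876 = -1394*31752 = -44262288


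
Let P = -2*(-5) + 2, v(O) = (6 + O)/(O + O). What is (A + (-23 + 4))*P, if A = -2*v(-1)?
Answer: -168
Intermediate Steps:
v(O) = (6 + O)/(2*O) (v(O) = (6 + O)/((2*O)) = (6 + O)*(1/(2*O)) = (6 + O)/(2*O))
A = 5 (A = -(6 - 1)/(-1) = -(-1)*5 = -2*(-5/2) = 5)
P = 12 (P = 10 + 2 = 12)
(A + (-23 + 4))*P = (5 + (-23 + 4))*12 = (5 - 19)*12 = -14*12 = -168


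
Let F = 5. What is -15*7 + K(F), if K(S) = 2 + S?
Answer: -98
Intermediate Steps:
-15*7 + K(F) = -15*7 + (2 + 5) = -105 + 7 = -98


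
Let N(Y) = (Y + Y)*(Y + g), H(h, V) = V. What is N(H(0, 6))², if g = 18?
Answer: 82944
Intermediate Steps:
N(Y) = 2*Y*(18 + Y) (N(Y) = (Y + Y)*(Y + 18) = (2*Y)*(18 + Y) = 2*Y*(18 + Y))
N(H(0, 6))² = (2*6*(18 + 6))² = (2*6*24)² = 288² = 82944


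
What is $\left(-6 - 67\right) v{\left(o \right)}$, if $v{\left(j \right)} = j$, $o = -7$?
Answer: $511$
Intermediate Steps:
$\left(-6 - 67\right) v{\left(o \right)} = \left(-6 - 67\right) \left(-7\right) = \left(-73\right) \left(-7\right) = 511$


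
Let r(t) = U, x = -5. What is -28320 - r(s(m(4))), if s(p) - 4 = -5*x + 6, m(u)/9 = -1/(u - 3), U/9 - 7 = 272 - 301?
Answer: -28122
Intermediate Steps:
U = -198 (U = 63 + 9*(272 - 301) = 63 + 9*(-29) = 63 - 261 = -198)
m(u) = -9/(-3 + u) (m(u) = 9*(-1/(u - 3)) = 9*(-1/(-3 + u)) = -9/(-3 + u))
s(p) = 35 (s(p) = 4 + (-5*(-5) + 6) = 4 + (25 + 6) = 4 + 31 = 35)
r(t) = -198
-28320 - r(s(m(4))) = -28320 - 1*(-198) = -28320 + 198 = -28122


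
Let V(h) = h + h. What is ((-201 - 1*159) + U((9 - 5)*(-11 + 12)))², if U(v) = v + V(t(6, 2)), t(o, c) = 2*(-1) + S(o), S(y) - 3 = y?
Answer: 116964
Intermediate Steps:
S(y) = 3 + y
t(o, c) = 1 + o (t(o, c) = 2*(-1) + (3 + o) = -2 + (3 + o) = 1 + o)
V(h) = 2*h
U(v) = 14 + v (U(v) = v + 2*(1 + 6) = v + 2*7 = v + 14 = 14 + v)
((-201 - 1*159) + U((9 - 5)*(-11 + 12)))² = ((-201 - 1*159) + (14 + (9 - 5)*(-11 + 12)))² = ((-201 - 159) + (14 + 4*1))² = (-360 + (14 + 4))² = (-360 + 18)² = (-342)² = 116964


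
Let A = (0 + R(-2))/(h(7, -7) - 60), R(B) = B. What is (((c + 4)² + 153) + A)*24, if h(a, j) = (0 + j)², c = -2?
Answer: 41496/11 ≈ 3772.4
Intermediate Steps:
h(a, j) = j²
A = 2/11 (A = (0 - 2)/((-7)² - 60) = -2/(49 - 60) = -2/(-11) = -2*(-1/11) = 2/11 ≈ 0.18182)
(((c + 4)² + 153) + A)*24 = (((-2 + 4)² + 153) + 2/11)*24 = ((2² + 153) + 2/11)*24 = ((4 + 153) + 2/11)*24 = (157 + 2/11)*24 = (1729/11)*24 = 41496/11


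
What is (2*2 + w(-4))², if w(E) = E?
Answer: 0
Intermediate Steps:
(2*2 + w(-4))² = (2*2 - 4)² = (4 - 4)² = 0² = 0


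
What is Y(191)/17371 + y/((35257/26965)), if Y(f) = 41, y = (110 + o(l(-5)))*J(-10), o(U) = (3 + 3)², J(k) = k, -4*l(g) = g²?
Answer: -683875716363/612449347 ≈ -1116.6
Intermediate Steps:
l(g) = -g²/4
o(U) = 36 (o(U) = 6² = 36)
y = -1460 (y = (110 + 36)*(-10) = 146*(-10) = -1460)
Y(191)/17371 + y/((35257/26965)) = 41/17371 - 1460/(35257/26965) = 41*(1/17371) - 1460/(35257*(1/26965)) = 41/17371 - 1460/35257/26965 = 41/17371 - 1460*26965/35257 = 41/17371 - 39368900/35257 = -683875716363/612449347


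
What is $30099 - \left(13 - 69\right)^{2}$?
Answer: $26963$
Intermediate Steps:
$30099 - \left(13 - 69\right)^{2} = 30099 - \left(-56\right)^{2} = 30099 - 3136 = 26963$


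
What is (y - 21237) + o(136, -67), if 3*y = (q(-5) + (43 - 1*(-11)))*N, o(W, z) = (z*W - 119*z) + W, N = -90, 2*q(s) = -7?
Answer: -23755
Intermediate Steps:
q(s) = -7/2 (q(s) = (½)*(-7) = -7/2)
o(W, z) = W - 119*z + W*z (o(W, z) = (W*z - 119*z) + W = (-119*z + W*z) + W = W - 119*z + W*z)
y = -1515 (y = ((-7/2 + (43 - 1*(-11)))*(-90))/3 = ((-7/2 + (43 + 11))*(-90))/3 = ((-7/2 + 54)*(-90))/3 = ((101/2)*(-90))/3 = (⅓)*(-4545) = -1515)
(y - 21237) + o(136, -67) = (-1515 - 21237) + (136 - 119*(-67) + 136*(-67)) = -22752 + (136 + 7973 - 9112) = -22752 - 1003 = -23755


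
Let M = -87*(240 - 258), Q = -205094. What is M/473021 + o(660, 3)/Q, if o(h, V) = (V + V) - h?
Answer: 315266469/48506884487 ≈ 0.0064994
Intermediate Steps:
M = 1566 (M = -87*(-18) = 1566)
o(h, V) = -h + 2*V (o(h, V) = 2*V - h = -h + 2*V)
M/473021 + o(660, 3)/Q = 1566/473021 + (-1*660 + 2*3)/(-205094) = 1566*(1/473021) + (-660 + 6)*(-1/205094) = 1566/473021 - 654*(-1/205094) = 1566/473021 + 327/102547 = 315266469/48506884487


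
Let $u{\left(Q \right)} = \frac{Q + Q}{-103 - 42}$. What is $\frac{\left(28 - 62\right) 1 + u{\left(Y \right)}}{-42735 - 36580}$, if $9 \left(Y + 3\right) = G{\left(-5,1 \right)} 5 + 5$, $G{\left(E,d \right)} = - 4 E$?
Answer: $\frac{14842}{34502025} \approx 0.00043018$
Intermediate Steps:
$Y = \frac{26}{3}$ ($Y = -3 + \frac{\left(-4\right) \left(-5\right) 5 + 5}{9} = -3 + \frac{20 \cdot 5 + 5}{9} = -3 + \frac{100 + 5}{9} = -3 + \frac{1}{9} \cdot 105 = -3 + \frac{35}{3} = \frac{26}{3} \approx 8.6667$)
$u{\left(Q \right)} = - \frac{2 Q}{145}$ ($u{\left(Q \right)} = \frac{2 Q}{-145} = 2 Q \left(- \frac{1}{145}\right) = - \frac{2 Q}{145}$)
$\frac{\left(28 - 62\right) 1 + u{\left(Y \right)}}{-42735 - 36580} = \frac{\left(28 - 62\right) 1 - \frac{52}{435}}{-42735 - 36580} = \frac{\left(-34\right) 1 - \frac{52}{435}}{-79315} = \left(-34 - \frac{52}{435}\right) \left(- \frac{1}{79315}\right) = \left(- \frac{14842}{435}\right) \left(- \frac{1}{79315}\right) = \frac{14842}{34502025}$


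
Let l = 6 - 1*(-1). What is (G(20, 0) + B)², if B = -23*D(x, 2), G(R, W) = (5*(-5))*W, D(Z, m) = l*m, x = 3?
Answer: 103684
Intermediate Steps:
l = 7 (l = 6 + 1 = 7)
D(Z, m) = 7*m
G(R, W) = -25*W
B = -322 (B = -161*2 = -23*14 = -322)
(G(20, 0) + B)² = (-25*0 - 322)² = (0 - 322)² = (-322)² = 103684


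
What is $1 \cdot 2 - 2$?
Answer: $0$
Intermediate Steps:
$1 \cdot 2 - 2 = 2 - 2 = 0$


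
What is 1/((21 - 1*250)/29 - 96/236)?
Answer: -1711/14207 ≈ -0.12043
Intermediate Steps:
1/((21 - 1*250)/29 - 96/236) = 1/((21 - 250)*(1/29) - 96*1/236) = 1/(-229*1/29 - 24/59) = 1/(-229/29 - 24/59) = 1/(-14207/1711) = -1711/14207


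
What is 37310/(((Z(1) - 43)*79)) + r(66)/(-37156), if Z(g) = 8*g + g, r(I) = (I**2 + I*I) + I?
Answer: -50352431/3564322 ≈ -14.127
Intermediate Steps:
r(I) = I + 2*I**2 (r(I) = (I**2 + I**2) + I = 2*I**2 + I = I + 2*I**2)
Z(g) = 9*g
37310/(((Z(1) - 43)*79)) + r(66)/(-37156) = 37310/(((9*1 - 43)*79)) + (66*(1 + 2*66))/(-37156) = 37310/(((9 - 43)*79)) + (66*(1 + 132))*(-1/37156) = 37310/((-34*79)) + (66*133)*(-1/37156) = 37310/(-2686) + 8778*(-1/37156) = 37310*(-1/2686) - 627/2654 = -18655/1343 - 627/2654 = -50352431/3564322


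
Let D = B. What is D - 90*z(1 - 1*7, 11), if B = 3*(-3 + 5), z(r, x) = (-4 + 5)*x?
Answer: -984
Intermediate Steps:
z(r, x) = x (z(r, x) = 1*x = x)
B = 6 (B = 3*2 = 6)
D = 6
D - 90*z(1 - 1*7, 11) = 6 - 90*11 = 6 - 990 = -984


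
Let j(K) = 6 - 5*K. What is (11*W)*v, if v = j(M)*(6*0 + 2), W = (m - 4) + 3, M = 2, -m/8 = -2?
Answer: -1320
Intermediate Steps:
m = 16 (m = -8*(-2) = 16)
W = 15 (W = (16 - 4) + 3 = 12 + 3 = 15)
v = -8 (v = (6 - 5*2)*(6*0 + 2) = (6 - 10)*(0 + 2) = -4*2 = -8)
(11*W)*v = (11*15)*(-8) = 165*(-8) = -1320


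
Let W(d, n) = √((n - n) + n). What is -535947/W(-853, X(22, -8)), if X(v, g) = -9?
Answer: 178649*I ≈ 1.7865e+5*I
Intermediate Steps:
W(d, n) = √n (W(d, n) = √(0 + n) = √n)
-535947/W(-853, X(22, -8)) = -535947*(-I/3) = -(-178649)*I = 178649*I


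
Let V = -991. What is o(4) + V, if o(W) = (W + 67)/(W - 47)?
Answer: -42684/43 ≈ -992.65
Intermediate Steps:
o(W) = (67 + W)/(-47 + W)
o(4) + V = (67 + 4)/(-47 + 4) - 991 = 71/(-43) - 991 = -1/43*71 - 991 = -71/43 - 991 = -42684/43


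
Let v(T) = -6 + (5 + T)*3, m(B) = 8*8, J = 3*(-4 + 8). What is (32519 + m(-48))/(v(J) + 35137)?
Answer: 32583/35182 ≈ 0.92613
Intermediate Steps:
J = 12 (J = 3*4 = 12)
m(B) = 64
v(T) = 9 + 3*T (v(T) = -6 + (15 + 3*T) = 9 + 3*T)
(32519 + m(-48))/(v(J) + 35137) = (32519 + 64)/((9 + 3*12) + 35137) = 32583/((9 + 36) + 35137) = 32583/(45 + 35137) = 32583/35182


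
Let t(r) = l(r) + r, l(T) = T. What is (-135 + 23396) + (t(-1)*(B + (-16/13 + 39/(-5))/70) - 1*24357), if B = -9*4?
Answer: -2329013/2275 ≈ -1023.7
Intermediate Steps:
B = -36
t(r) = 2*r (t(r) = r + r = 2*r)
(-135 + 23396) + (t(-1)*(B + (-16/13 + 39/(-5))/70) - 1*24357) = (-135 + 23396) + ((2*(-1))*(-36 + (-16/13 + 39/(-5))/70) - 1*24357) = 23261 + (-2*(-36 + (-16*1/13 + 39*(-1/5))*(1/70)) - 24357) = 23261 + (-2*(-36 + (-16/13 - 39/5)*(1/70)) - 24357) = 23261 + (-2*(-36 - 587/65*1/70) - 24357) = 23261 + (-2*(-36 - 587/4550) - 24357) = 23261 + (-2*(-164387/4550) - 24357) = 23261 + (164387/2275 - 24357) = 23261 - 55247788/2275 = -2329013/2275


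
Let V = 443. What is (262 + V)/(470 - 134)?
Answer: 235/112 ≈ 2.0982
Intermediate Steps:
(262 + V)/(470 - 134) = (262 + 443)/(470 - 134) = 705/336 = 705*(1/336) = 235/112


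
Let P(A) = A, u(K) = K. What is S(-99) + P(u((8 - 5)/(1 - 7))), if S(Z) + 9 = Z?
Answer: -217/2 ≈ -108.50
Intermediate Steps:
S(Z) = -9 + Z
S(-99) + P(u((8 - 5)/(1 - 7))) = (-9 - 99) + (8 - 5)/(1 - 7) = -108 + 3/(-6) = -108 + 3*(-1/6) = -108 - 1/2 = -217/2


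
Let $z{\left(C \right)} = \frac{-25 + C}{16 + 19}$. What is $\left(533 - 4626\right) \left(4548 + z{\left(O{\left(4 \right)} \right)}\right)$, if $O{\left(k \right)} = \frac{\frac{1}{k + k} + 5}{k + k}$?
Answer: $- \frac{41691138373}{2240} \approx -1.8612 \cdot 10^{7}$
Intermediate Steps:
$O{\left(k \right)} = \frac{5 + \frac{1}{2 k}}{2 k}$ ($O{\left(k \right)} = \frac{\frac{1}{2 k} + 5}{2 k} = \left(\frac{1}{2 k} + 5\right) \frac{1}{2 k} = \left(5 + \frac{1}{2 k}\right) \frac{1}{2 k} = \frac{5 + \frac{1}{2 k}}{2 k}$)
$z{\left(C \right)} = - \frac{5}{7} + \frac{C}{35}$ ($z{\left(C \right)} = \frac{-25 + C}{35} = \left(-25 + C\right) \frac{1}{35} = - \frac{5}{7} + \frac{C}{35}$)
$\left(533 - 4626\right) \left(4548 + z{\left(O{\left(4 \right)} \right)}\right) = \left(533 - 4626\right) \left(4548 - \left(\frac{5}{7} - \frac{\frac{1}{4} \cdot \frac{1}{16} \left(1 + 10 \cdot 4\right)}{35}\right)\right) = - 4093 \left(4548 - \left(\frac{5}{7} - \frac{\frac{1}{4} \cdot \frac{1}{16} \left(1 + 40\right)}{35}\right)\right) = - 4093 \left(4548 - \left(\frac{5}{7} - \frac{\frac{1}{4} \cdot \frac{1}{16} \cdot 41}{35}\right)\right) = - 4093 \left(4548 + \left(- \frac{5}{7} + \frac{1}{35} \cdot \frac{41}{64}\right)\right) = - 4093 \left(4548 + \left(- \frac{5}{7} + \frac{41}{2240}\right)\right) = - 4093 \left(4548 - \frac{1559}{2240}\right) = \left(-4093\right) \frac{10185961}{2240} = - \frac{41691138373}{2240}$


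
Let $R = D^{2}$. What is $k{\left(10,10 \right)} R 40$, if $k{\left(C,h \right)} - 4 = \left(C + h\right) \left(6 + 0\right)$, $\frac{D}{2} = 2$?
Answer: $79360$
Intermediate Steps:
$D = 4$ ($D = 2 \cdot 2 = 4$)
$k{\left(C,h \right)} = 4 + 6 C + 6 h$ ($k{\left(C,h \right)} = 4 + \left(C + h\right) \left(6 + 0\right) = 4 + \left(C + h\right) 6 = 4 + \left(6 C + 6 h\right) = 4 + 6 C + 6 h$)
$R = 16$ ($R = 4^{2} = 16$)
$k{\left(10,10 \right)} R 40 = \left(4 + 6 \cdot 10 + 6 \cdot 10\right) 16 \cdot 40 = \left(4 + 60 + 60\right) 16 \cdot 40 = 124 \cdot 16 \cdot 40 = 1984 \cdot 40 = 79360$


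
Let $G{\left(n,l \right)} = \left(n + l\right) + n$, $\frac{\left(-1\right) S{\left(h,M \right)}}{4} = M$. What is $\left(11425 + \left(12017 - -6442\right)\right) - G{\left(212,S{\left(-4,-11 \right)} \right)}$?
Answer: $29416$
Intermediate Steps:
$S{\left(h,M \right)} = - 4 M$
$G{\left(n,l \right)} = l + 2 n$ ($G{\left(n,l \right)} = \left(l + n\right) + n = l + 2 n$)
$\left(11425 + \left(12017 - -6442\right)\right) - G{\left(212,S{\left(-4,-11 \right)} \right)} = \left(11425 + \left(12017 - -6442\right)\right) - \left(\left(-4\right) \left(-11\right) + 2 \cdot 212\right) = \left(11425 + \left(12017 + 6442\right)\right) - \left(44 + 424\right) = \left(11425 + 18459\right) - 468 = 29884 - 468 = 29416$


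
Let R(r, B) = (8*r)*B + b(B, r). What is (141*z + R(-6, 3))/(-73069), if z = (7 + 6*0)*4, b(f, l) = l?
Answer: -3798/73069 ≈ -0.051978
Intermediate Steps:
R(r, B) = r + 8*B*r (R(r, B) = (8*r)*B + r = 8*B*r + r = r + 8*B*r)
z = 28 (z = (7 + 0)*4 = 7*4 = 28)
(141*z + R(-6, 3))/(-73069) = (141*28 - 6*(1 + 8*3))/(-73069) = (3948 - 6*(1 + 24))*(-1/73069) = (3948 - 6*25)*(-1/73069) = (3948 - 150)*(-1/73069) = 3798*(-1/73069) = -3798/73069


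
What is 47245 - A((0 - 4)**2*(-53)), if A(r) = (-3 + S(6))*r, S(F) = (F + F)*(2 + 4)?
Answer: 105757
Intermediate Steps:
S(F) = 12*F (S(F) = (2*F)*6 = 12*F)
A(r) = 69*r (A(r) = (-3 + 12*6)*r = (-3 + 72)*r = 69*r)
47245 - A((0 - 4)**2*(-53)) = 47245 - 69*(0 - 4)**2*(-53) = 47245 - 69*(-4)**2*(-53) = 47245 - 69*16*(-53) = 47245 - 69*(-848) = 47245 - 1*(-58512) = 47245 + 58512 = 105757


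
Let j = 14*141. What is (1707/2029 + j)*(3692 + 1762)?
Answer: 21853921662/2029 ≈ 1.0771e+7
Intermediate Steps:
j = 1974
(1707/2029 + j)*(3692 + 1762) = (1707/2029 + 1974)*(3692 + 1762) = (1707*(1/2029) + 1974)*5454 = (1707/2029 + 1974)*5454 = (4006953/2029)*5454 = 21853921662/2029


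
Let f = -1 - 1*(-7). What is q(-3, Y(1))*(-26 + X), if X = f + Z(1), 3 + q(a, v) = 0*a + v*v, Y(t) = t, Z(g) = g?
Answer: 38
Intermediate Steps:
f = 6 (f = -1 + 7 = 6)
q(a, v) = -3 + v² (q(a, v) = -3 + (0*a + v*v) = -3 + (0 + v²) = -3 + v²)
X = 7 (X = 6 + 1 = 7)
q(-3, Y(1))*(-26 + X) = (-3 + 1²)*(-26 + 7) = (-3 + 1)*(-19) = -2*(-19) = 38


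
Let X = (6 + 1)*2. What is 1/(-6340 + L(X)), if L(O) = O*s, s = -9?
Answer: -1/6466 ≈ -0.00015466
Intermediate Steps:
X = 14 (X = 7*2 = 14)
L(O) = -9*O (L(O) = O*(-9) = -9*O)
1/(-6340 + L(X)) = 1/(-6340 - 9*14) = 1/(-6340 - 126) = 1/(-6466) = -1/6466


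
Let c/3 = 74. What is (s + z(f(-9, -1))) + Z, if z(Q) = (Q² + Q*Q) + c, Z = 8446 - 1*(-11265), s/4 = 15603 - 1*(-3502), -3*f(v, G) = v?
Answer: 96371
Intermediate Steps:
f(v, G) = -v/3
s = 76420 (s = 4*(15603 - 1*(-3502)) = 4*(15603 + 3502) = 4*19105 = 76420)
c = 222 (c = 3*74 = 222)
Z = 19711 (Z = 8446 + 11265 = 19711)
z(Q) = 222 + 2*Q² (z(Q) = (Q² + Q*Q) + 222 = (Q² + Q²) + 222 = 2*Q² + 222 = 222 + 2*Q²)
(s + z(f(-9, -1))) + Z = (76420 + (222 + 2*(-⅓*(-9))²)) + 19711 = (76420 + (222 + 2*3²)) + 19711 = (76420 + (222 + 2*9)) + 19711 = (76420 + (222 + 18)) + 19711 = (76420 + 240) + 19711 = 76660 + 19711 = 96371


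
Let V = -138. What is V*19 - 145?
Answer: -2767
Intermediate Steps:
V*19 - 145 = -138*19 - 145 = -2622 - 145 = -2767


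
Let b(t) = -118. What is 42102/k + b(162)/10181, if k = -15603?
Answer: -143493872/52951381 ≈ -2.7099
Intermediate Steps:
42102/k + b(162)/10181 = 42102/(-15603) - 118/10181 = 42102*(-1/15603) - 118*1/10181 = -14034/5201 - 118/10181 = -143493872/52951381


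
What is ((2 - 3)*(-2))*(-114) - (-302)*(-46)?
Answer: -14120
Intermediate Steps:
((2 - 3)*(-2))*(-114) - (-302)*(-46) = -1*(-2)*(-114) - 1*13892 = 2*(-114) - 13892 = -228 - 13892 = -14120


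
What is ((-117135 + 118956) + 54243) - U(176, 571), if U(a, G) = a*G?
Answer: -44432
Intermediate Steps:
U(a, G) = G*a
((-117135 + 118956) + 54243) - U(176, 571) = ((-117135 + 118956) + 54243) - 571*176 = (1821 + 54243) - 1*100496 = 56064 - 100496 = -44432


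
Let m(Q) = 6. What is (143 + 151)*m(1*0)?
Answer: 1764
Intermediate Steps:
(143 + 151)*m(1*0) = (143 + 151)*6 = 294*6 = 1764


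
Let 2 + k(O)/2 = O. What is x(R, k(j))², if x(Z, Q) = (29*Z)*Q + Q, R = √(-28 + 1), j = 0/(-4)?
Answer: -363296 + 2784*I*√3 ≈ -3.633e+5 + 4822.0*I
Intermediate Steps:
j = 0 (j = 0*(-¼) = 0)
R = 3*I*√3 (R = √(-27) = 3*I*√3 ≈ 5.1962*I)
k(O) = -4 + 2*O
x(Z, Q) = Q + 29*Q*Z (x(Z, Q) = 29*Q*Z + Q = Q + 29*Q*Z)
x(R, k(j))² = ((-4 + 2*0)*(1 + 29*(3*I*√3)))² = ((-4 + 0)*(1 + 87*I*√3))² = (-4*(1 + 87*I*√3))² = (-4 - 348*I*√3)²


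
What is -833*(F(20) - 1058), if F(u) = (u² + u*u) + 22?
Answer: 196588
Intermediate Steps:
F(u) = 22 + 2*u² (F(u) = (u² + u²) + 22 = 2*u² + 22 = 22 + 2*u²)
-833*(F(20) - 1058) = -833*((22 + 2*20²) - 1058) = -833*((22 + 2*400) - 1058) = -833*((22 + 800) - 1058) = -833*(822 - 1058) = -833*(-236) = 196588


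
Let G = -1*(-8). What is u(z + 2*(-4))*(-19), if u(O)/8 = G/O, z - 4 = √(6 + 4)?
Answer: 2432/3 + 608*√10/3 ≈ 1451.6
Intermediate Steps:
z = 4 + √10 (z = 4 + √(6 + 4) = 4 + √10 ≈ 7.1623)
G = 8
u(O) = 64/O (u(O) = 8*(8/O) = 64/O)
u(z + 2*(-4))*(-19) = (64/((4 + √10) + 2*(-4)))*(-19) = (64/((4 + √10) - 8))*(-19) = (64/(-4 + √10))*(-19) = -1216/(-4 + √10)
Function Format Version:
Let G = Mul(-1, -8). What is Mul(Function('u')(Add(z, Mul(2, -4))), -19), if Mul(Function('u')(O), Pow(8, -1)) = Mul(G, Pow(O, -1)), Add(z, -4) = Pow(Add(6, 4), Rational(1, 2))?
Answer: Add(Rational(2432, 3), Mul(Rational(608, 3), Pow(10, Rational(1, 2)))) ≈ 1451.6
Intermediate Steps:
z = Add(4, Pow(10, Rational(1, 2))) (z = Add(4, Pow(Add(6, 4), Rational(1, 2))) = Add(4, Pow(10, Rational(1, 2))) ≈ 7.1623)
G = 8
Function('u')(O) = Mul(64, Pow(O, -1)) (Function('u')(O) = Mul(8, Mul(8, Pow(O, -1))) = Mul(64, Pow(O, -1)))
Mul(Function('u')(Add(z, Mul(2, -4))), -19) = Mul(Mul(64, Pow(Add(Add(4, Pow(10, Rational(1, 2))), Mul(2, -4)), -1)), -19) = Mul(Mul(64, Pow(Add(Add(4, Pow(10, Rational(1, 2))), -8), -1)), -19) = Mul(Mul(64, Pow(Add(-4, Pow(10, Rational(1, 2))), -1)), -19) = Mul(-1216, Pow(Add(-4, Pow(10, Rational(1, 2))), -1))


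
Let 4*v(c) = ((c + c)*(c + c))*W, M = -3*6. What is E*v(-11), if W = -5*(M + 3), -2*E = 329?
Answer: -2985675/2 ≈ -1.4928e+6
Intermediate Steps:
M = -18
E = -329/2 (E = -1/2*329 = -329/2 ≈ -164.50)
W = 75 (W = -5*(-18 + 3) = -5*(-15) = 75)
v(c) = 75*c**2 (v(c) = (((c + c)*(c + c))*75)/4 = (((2*c)*(2*c))*75)/4 = ((4*c**2)*75)/4 = (300*c**2)/4 = 75*c**2)
E*v(-11) = -24675*(-11)**2/2 = -24675*121/2 = -329/2*9075 = -2985675/2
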